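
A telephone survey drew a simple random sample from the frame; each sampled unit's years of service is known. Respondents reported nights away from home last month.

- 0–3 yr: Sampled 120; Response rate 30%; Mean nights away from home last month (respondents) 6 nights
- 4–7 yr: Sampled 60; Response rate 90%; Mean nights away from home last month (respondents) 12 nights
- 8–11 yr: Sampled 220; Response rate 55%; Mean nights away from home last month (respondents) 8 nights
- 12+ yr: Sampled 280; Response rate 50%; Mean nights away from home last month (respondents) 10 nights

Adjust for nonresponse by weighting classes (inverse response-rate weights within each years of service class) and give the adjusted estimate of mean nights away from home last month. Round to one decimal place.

8.8

Inverse-response-rate weighting restores each class to its sampled count, so class totals weight by n_sampled:
  0–3 yr: 120 × 6 = 720
  4–7 yr: 60 × 12 = 720
  8–11 yr: 220 × 8 = 1760
  12+ yr: 280 × 10 = 2800
Adjusted estimate = 6000 / 680 = 8.82353 → 8.8.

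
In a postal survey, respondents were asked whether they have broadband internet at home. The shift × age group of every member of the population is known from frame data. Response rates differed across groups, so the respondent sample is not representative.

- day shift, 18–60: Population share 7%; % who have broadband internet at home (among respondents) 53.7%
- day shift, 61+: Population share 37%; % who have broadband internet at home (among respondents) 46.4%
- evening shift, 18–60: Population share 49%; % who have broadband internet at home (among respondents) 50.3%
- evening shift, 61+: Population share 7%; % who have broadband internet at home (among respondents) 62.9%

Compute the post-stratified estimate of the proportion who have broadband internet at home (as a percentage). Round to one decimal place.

Post-stratification weights by population share, not respondent share:
  day shift, 18–60: 0.07 × 53.7 = 3.759
  day shift, 61+: 0.37 × 46.4 = 17.168
  evening shift, 18–60: 0.49 × 50.3 = 24.647
  evening shift, 61+: 0.07 × 62.9 = 4.403
Post-stratified estimate = 49.977 → 50.0%.

50.0%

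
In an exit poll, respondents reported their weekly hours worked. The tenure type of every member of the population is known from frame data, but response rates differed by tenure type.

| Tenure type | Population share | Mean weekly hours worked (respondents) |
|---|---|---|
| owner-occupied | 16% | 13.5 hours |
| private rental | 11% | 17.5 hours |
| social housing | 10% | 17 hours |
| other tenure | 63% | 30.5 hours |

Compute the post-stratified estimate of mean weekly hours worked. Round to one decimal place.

25.0

Weight each group's respondent value by its population share:
  owner-occupied: 0.16 × 13.5 = 2.16
  private rental: 0.11 × 17.5 = 1.925
  social housing: 0.1 × 17 = 1.7
  other tenure: 0.63 × 30.5 = 19.215
Post-stratified estimate = 25 → 25.0.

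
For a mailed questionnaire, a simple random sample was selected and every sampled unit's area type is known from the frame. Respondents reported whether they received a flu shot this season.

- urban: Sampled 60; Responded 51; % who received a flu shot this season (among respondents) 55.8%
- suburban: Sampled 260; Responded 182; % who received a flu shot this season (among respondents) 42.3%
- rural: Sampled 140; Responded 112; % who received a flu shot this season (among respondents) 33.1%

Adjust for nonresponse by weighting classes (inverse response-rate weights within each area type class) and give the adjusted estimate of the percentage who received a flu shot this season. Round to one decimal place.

41.3%

Class response rates: urban 51/60 = 85%, suburban 182/260 = 70%, rural 112/140 = 80%.
With weight = n_sampled/n_responded per class, the weighted class total is n_sampled:
  urban: 60 × 55.8 = 3348
  suburban: 260 × 42.3 = 10,998
  rural: 140 × 33.1 = 4634
Adjusted estimate = 18,980 / 460 = 41.2609 → 41.3%.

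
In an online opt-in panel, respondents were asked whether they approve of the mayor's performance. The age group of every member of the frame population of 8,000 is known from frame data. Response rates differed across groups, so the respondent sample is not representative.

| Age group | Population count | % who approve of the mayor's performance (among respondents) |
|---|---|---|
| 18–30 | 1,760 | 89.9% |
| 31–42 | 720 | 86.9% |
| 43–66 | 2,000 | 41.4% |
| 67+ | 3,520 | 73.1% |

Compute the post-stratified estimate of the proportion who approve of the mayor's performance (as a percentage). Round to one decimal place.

70.1%

Reweight to the known age group distribution:
  18–30: (1,760/8,000) × 89.9 = 19.778
  31–42: (720/8,000) × 86.9 = 7.821
  43–66: (2,000/8,000) × 41.4 = 10.35
  67+: (3,520/8,000) × 73.1 = 32.164
Post-stratified estimate = 70.113 → 70.1%.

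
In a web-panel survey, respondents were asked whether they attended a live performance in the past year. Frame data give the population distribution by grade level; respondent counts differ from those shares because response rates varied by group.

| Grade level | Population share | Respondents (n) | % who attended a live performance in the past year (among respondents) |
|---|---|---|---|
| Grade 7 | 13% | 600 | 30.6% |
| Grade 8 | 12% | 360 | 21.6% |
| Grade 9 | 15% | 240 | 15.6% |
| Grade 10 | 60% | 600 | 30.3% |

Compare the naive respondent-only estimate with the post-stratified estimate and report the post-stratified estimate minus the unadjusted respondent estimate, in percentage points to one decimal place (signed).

+0.4 percentage points

Without adjustment, the pooled respondent share is:
  (600/1800)×30.6 + (360/1800)×21.6 + (240/1800)×15.6 + (600/1800)×30.3 = 26.7%
Post-stratifying to population shares instead:
  0.13×30.6 + 0.12×21.6 + 0.15×15.6 + 0.6×30.3 = 27.09%
Difference = 27.09 − 26.7 = 0.39 pp.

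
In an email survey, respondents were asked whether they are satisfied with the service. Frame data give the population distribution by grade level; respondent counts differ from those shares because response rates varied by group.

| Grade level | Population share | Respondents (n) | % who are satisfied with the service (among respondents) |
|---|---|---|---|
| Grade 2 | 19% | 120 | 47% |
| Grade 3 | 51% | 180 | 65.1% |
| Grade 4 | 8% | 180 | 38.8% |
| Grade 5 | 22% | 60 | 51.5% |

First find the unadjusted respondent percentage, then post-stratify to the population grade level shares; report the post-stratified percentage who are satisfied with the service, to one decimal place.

Naive respondent-only estimate (weights = respondent counts):
  (120/540)×47 + (180/540)×65.1 + (180/540)×38.8 + (60/540)×51.5 = 50.8%
Post-stratified estimate weights by population shares:
  0.19×47 + 0.51×65.1 + 0.08×38.8 + 0.22×51.5 = 56.565%

56.6%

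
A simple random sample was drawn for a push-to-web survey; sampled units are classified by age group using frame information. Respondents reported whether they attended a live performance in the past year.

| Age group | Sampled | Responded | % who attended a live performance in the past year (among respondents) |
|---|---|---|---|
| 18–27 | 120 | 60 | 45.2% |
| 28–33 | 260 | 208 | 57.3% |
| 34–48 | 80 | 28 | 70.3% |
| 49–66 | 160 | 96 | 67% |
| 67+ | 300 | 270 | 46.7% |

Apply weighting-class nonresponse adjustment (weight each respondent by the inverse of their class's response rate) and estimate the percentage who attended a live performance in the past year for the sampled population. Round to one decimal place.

55.1%

Response rates by class: 18–27 60/120 = 50%, 28–33 208/260 = 80%, 34–48 28/80 = 35%, 49–66 96/160 = 60%, 67+ 270/300 = 90%.
Inverse-response-rate weighting restores each class to its sampled count, so class totals weight by n_sampled:
  18–27: 120 × 45.2 = 5424
  28–33: 260 × 57.3 = 14,898
  34–48: 80 × 70.3 = 5624
  49–66: 160 × 67 = 10,720
  67+: 300 × 46.7 = 14,010
Adjusted estimate = 50,676 / 920 = 55.0826 → 55.1%.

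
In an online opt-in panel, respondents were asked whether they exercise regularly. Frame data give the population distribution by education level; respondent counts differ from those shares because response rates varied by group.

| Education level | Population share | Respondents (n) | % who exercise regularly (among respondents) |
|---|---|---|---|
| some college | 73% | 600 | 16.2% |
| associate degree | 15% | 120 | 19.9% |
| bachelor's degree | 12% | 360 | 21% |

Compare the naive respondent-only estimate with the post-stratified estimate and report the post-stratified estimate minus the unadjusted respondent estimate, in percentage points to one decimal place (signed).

-0.9 percentage points

Unadjusted (pooled respondent) estimate weights by respondent counts:
  (600/1080)×16.2 + (120/1080)×19.9 + (360/1080)×21 = 18.2111%
Post-stratifying to population shares instead:
  0.73×16.2 + 0.15×19.9 + 0.12×21 = 17.331%
Difference = 17.331 − 18.2111 = -0.8801 pp.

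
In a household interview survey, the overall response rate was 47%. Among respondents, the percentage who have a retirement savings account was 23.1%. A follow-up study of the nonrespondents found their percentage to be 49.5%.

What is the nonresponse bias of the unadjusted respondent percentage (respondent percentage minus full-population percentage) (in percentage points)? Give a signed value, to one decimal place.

Nonresponse fraction = 1 − 0.47 = 0.53.
Bias = (nonresponse fraction) × (respondent percentage − nonrespondent percentage)
     = 0.53 × (23.1 − 49.5) = 0.53 × -26.4 = -13.992.

-14.0 percentage points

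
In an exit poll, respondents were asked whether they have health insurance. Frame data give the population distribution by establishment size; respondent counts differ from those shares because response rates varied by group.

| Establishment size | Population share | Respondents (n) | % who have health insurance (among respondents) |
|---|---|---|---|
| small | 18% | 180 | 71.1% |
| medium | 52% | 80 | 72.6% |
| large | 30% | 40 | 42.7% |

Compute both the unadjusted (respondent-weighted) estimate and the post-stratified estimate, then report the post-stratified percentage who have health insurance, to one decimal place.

63.4%

Unadjusted (pooled respondent) estimate weights by respondent counts:
  (180/300)×71.1 + (80/300)×72.6 + (40/300)×42.7 = 67.7133%
Reweighting by population establishment size shares:
  0.18×71.1 + 0.52×72.6 + 0.3×42.7 = 63.36%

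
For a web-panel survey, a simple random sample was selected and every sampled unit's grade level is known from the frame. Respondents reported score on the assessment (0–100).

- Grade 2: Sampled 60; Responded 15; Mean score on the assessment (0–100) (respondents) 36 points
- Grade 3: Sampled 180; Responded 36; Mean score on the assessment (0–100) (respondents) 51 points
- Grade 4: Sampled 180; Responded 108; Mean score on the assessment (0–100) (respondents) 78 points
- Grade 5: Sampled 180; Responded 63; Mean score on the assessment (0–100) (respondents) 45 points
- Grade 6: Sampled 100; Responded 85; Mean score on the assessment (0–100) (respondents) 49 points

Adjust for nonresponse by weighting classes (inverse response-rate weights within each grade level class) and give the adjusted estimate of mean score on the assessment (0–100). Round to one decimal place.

Response rates by class: Grade 2 15/60 = 25%, Grade 3 36/180 = 20%, Grade 4 108/180 = 60%, Grade 5 63/180 = 35%, Grade 6 85/100 = 85%.
Each respondent's weight = sampled/responded in their class; summing within a class gives n_sampled, so:
  Grade 2: 60 × 36 = 2160
  Grade 3: 180 × 51 = 9180
  Grade 4: 180 × 78 = 14,040
  Grade 5: 180 × 45 = 8100
  Grade 6: 100 × 49 = 4900
Adjusted estimate = 38,380 / 700 = 54.8286 → 54.8.

54.8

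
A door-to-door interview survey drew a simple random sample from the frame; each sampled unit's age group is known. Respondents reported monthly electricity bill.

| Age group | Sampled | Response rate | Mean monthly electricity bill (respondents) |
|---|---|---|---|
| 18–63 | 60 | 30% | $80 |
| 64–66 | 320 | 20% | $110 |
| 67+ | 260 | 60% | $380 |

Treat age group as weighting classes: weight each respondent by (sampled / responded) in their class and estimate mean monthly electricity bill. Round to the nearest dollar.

Inverse-response-rate weighting restores each class to its sampled count, so class totals weight by n_sampled:
  18–63: 60 × 80 = 4800
  64–66: 320 × 110 = 35,200
  67+: 260 × 380 = 98,800
Adjusted estimate = 138,800 / 640 = 216.875 → $217.

$217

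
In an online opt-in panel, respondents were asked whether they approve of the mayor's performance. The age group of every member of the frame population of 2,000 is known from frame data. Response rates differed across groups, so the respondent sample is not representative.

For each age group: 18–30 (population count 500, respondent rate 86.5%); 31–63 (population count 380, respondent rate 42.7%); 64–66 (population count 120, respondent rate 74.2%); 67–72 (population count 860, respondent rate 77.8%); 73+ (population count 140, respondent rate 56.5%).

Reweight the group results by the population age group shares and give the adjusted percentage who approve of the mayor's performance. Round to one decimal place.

71.6%

Reweight to the known age group distribution:
  18–30: (500/2,000) × 86.5 = 21.625
  31–63: (380/2,000) × 42.7 = 8.113
  64–66: (120/2,000) × 74.2 = 4.452
  67–72: (860/2,000) × 77.8 = 33.454
  73+: (140/2,000) × 56.5 = 3.955
Post-stratified estimate = 71.599 → 71.6%.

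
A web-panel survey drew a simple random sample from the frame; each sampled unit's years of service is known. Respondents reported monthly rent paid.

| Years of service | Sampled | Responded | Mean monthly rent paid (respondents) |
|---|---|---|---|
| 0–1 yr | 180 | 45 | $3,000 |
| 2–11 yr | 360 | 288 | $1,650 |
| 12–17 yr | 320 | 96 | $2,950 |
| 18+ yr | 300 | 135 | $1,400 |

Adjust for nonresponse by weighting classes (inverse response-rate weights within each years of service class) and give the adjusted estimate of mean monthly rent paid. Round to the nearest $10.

Response rates by class: 0–1 yr 45/180 = 25%, 2–11 yr 288/360 = 80%, 12–17 yr 96/320 = 30%, 18+ yr 135/300 = 45%.
Weighting each respondent by the inverse class response rate inflates each class back to its sampled size, so the class weight is n_sampled:
  0–1 yr: 180 × 3000 = 540,000
  2–11 yr: 360 × 1650 = 594,000
  12–17 yr: 320 × 2950 = 944,000
  18+ yr: 300 × 1400 = 420,000
Adjusted estimate = 2,498,000 / 1,160 = 2153.45 → $2,150.

$2,150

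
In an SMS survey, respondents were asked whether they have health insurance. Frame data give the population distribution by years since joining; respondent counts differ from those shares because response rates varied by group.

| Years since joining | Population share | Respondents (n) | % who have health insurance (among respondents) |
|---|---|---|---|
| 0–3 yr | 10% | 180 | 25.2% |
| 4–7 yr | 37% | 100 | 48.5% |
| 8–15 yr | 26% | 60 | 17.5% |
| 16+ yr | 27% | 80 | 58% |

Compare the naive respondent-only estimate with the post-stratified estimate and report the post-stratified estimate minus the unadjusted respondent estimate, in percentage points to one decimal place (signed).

+4.8 percentage points

Unadjusted (pooled respondent) estimate weights by respondent counts:
  (180/420)×25.2 + (100/420)×48.5 + (60/420)×17.5 + (80/420)×58 = 35.8952%
Reweighting by population years since joining shares:
  0.1×25.2 + 0.37×48.5 + 0.26×17.5 + 0.27×58 = 40.675%
Difference = 40.675 − 35.8952 = 4.7798 pp.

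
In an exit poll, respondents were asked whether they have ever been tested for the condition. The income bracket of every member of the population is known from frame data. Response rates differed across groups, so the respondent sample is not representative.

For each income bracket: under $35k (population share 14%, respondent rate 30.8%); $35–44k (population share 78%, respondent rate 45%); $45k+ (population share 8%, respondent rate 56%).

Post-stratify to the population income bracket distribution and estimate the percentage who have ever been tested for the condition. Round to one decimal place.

Post-stratification weights by population share, not respondent share:
  under $35k: 0.14 × 30.8 = 4.312
  $35–44k: 0.78 × 45 = 35.1
  $45k+: 0.08 × 56 = 4.48
Post-stratified estimate = 43.892 → 43.9%.

43.9%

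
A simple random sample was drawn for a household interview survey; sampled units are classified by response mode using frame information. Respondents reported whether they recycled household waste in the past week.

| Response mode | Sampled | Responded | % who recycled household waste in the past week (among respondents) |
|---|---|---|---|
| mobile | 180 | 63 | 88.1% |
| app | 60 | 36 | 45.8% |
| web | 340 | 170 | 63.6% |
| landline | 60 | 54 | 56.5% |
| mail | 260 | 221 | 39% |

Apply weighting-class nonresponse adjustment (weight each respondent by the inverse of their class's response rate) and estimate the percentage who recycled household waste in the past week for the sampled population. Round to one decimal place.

Class response rates: mobile 63/180 = 35%, app 36/60 = 60%, web 170/340 = 50%, landline 54/60 = 90%, mail 221/260 = 85%.
Weighting each respondent by the inverse class response rate inflates each class back to its sampled size, so the class weight is n_sampled:
  mobile: 180 × 88.1 = 15858
  app: 60 × 45.8 = 2748
  web: 340 × 63.6 = 21,624
  landline: 60 × 56.5 = 3390
  mail: 260 × 39 = 10,140
Adjusted estimate = 53,760 / 900 = 59.7333 → 59.7%.

59.7%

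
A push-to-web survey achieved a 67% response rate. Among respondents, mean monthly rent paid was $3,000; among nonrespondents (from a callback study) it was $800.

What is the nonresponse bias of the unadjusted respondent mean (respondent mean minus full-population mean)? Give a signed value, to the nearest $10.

+$730

Nonresponse fraction = 1 − 0.67 = 0.33.
Bias = (nonresponse fraction) × (respondent mean − nonrespondent mean)
     = 0.33 × (3000 − 800) = 0.33 × 2200 = 726.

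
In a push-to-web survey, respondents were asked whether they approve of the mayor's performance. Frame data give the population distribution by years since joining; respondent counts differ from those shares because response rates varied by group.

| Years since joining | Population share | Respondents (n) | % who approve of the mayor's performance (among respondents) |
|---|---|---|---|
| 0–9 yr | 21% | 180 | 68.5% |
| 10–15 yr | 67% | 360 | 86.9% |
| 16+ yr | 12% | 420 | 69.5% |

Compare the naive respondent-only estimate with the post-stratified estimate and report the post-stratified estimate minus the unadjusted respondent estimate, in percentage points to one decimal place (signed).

+5.1 percentage points

Unadjusted (pooled respondent) estimate weights by respondent counts:
  (180/960)×68.5 + (360/960)×86.9 + (420/960)×69.5 = 75.8375%
Reweighting by population years since joining shares:
  0.21×68.5 + 0.67×86.9 + 0.12×69.5 = 80.948%
Difference = 80.948 − 75.8375 = 5.1105 pp.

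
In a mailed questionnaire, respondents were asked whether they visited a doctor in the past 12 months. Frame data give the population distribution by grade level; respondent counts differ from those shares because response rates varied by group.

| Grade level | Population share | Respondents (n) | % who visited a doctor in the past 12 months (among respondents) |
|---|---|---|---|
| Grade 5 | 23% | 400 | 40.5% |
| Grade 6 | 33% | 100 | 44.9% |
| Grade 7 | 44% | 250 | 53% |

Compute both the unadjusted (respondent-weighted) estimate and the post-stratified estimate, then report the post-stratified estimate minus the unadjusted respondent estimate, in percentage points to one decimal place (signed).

+2.2 percentage points

Naive respondent-only estimate (weights = respondent counts):
  (400/750)×40.5 + (100/750)×44.9 + (250/750)×53 = 45.2533%
Reweighting by population grade level shares:
  0.23×40.5 + 0.33×44.9 + 0.44×53 = 47.452%
Difference = 47.452 − 45.2533 = 2.1987 pp.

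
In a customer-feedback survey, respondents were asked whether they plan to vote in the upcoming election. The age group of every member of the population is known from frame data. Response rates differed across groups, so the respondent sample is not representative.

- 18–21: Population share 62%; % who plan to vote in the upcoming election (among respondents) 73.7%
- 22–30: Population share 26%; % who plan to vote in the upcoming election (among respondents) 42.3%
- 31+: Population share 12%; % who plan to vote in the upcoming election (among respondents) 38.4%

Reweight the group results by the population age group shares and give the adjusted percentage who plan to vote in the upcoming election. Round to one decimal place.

Each cell contributes population-share × respondent value:
  18–21: 0.62 × 73.7 = 45.694
  22–30: 0.26 × 42.3 = 10.998
  31+: 0.12 × 38.4 = 4.608
Post-stratified estimate = 61.3 → 61.3%.

61.3%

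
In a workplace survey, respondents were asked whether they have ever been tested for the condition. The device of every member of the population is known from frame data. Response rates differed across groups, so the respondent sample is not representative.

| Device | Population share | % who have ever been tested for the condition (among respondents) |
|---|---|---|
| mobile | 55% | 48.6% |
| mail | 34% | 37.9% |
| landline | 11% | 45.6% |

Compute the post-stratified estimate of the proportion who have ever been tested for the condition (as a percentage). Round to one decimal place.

44.6%

Each cell contributes population-share × respondent value:
  mobile: 0.55 × 48.6 = 26.73
  mail: 0.34 × 37.9 = 12.886
  landline: 0.11 × 45.6 = 5.016
Post-stratified estimate = 44.632 → 44.6%.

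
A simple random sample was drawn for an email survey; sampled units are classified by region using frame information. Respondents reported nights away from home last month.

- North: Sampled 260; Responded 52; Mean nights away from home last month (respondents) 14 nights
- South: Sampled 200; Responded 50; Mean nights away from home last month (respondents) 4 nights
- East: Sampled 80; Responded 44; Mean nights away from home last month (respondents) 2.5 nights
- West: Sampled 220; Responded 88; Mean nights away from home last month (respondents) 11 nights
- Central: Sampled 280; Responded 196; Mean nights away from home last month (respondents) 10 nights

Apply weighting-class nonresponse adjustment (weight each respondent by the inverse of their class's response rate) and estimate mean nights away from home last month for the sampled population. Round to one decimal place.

9.5

Class response rates: North 52/260 = 20%, South 50/200 = 25%, East 44/80 = 55%, West 88/220 = 40%, Central 196/280 = 70%.
Inverse-response-rate weighting restores each class to its sampled count, so class totals weight by n_sampled:
  North: 260 × 14 = 3640
  South: 200 × 4 = 800
  East: 80 × 2.5 = 200
  West: 220 × 11 = 2420
  Central: 280 × 10 = 2800
Adjusted estimate = 9860 / 1,040 = 9.48077 → 9.5.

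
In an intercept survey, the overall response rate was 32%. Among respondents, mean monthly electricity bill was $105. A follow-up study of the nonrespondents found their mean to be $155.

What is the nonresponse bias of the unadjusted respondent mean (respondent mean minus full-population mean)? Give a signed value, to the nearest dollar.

Nonresponse fraction = 1 − 0.32 = 0.68.
Bias = (nonresponse fraction) × (respondent mean − nonrespondent mean)
     = 0.68 × (105 − 155) = 0.68 × -50 = -34.

-$34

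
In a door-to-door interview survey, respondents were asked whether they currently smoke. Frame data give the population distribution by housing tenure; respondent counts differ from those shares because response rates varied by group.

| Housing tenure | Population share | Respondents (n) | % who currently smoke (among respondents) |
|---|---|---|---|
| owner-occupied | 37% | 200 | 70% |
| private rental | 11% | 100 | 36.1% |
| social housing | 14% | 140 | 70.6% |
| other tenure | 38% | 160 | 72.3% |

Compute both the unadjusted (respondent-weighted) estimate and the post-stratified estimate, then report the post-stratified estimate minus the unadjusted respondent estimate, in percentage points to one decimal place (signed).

Unadjusted (pooled respondent) estimate weights by respondent counts:
  (200/600)×70 + (100/600)×36.1 + (140/600)×70.6 + (160/600)×72.3 = 65.1033%
Reweighting by population housing tenure shares:
  0.37×70 + 0.11×36.1 + 0.14×70.6 + 0.38×72.3 = 67.229%
Difference = 67.229 − 65.1033 = 2.1257 pp.

+2.1 percentage points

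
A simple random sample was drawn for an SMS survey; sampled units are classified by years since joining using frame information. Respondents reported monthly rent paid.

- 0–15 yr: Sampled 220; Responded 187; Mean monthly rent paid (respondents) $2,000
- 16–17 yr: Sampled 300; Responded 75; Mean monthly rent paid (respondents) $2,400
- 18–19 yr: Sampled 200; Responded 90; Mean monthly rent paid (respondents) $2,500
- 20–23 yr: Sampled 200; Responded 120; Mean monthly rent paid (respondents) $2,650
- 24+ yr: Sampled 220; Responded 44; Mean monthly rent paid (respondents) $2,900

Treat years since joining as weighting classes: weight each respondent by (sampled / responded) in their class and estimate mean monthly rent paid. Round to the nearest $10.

$2,480

Class response rates: 0–15 yr 187/220 = 85%, 16–17 yr 75/300 = 25%, 18–19 yr 90/200 = 45%, 20–23 yr 120/200 = 60%, 24+ yr 44/220 = 20%.
With weight = n_sampled/n_responded per class, the weighted class total is n_sampled:
  0–15 yr: 220 × 2000 = 440,000
  16–17 yr: 300 × 2400 = 720,000
  18–19 yr: 200 × 2500 = 500,000
  20–23 yr: 200 × 2650 = 530,000
  24+ yr: 220 × 2900 = 638,000
Adjusted estimate = 2,828,000 / 1,140 = 2480.7 → $2,480.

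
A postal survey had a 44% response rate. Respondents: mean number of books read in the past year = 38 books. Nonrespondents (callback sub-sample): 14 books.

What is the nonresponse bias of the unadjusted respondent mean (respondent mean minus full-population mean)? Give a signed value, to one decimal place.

Nonresponse fraction = 1 − 0.44 = 0.56.
Bias = (nonresponse fraction) × (respondent mean − nonrespondent mean)
     = 0.56 × (38 − 14) = 0.56 × 24 = 13.44.

+13.4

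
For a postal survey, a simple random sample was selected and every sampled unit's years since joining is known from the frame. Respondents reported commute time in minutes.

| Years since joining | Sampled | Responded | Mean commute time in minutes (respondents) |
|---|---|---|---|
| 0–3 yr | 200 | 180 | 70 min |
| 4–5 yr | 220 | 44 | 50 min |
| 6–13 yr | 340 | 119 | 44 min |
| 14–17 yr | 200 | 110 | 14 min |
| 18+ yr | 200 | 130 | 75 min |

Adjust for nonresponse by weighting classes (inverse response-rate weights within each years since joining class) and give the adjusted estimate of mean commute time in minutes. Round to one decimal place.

49.8

Class response rates: 0–3 yr 180/200 = 90%, 4–5 yr 44/220 = 20%, 6–13 yr 119/340 = 35%, 14–17 yr 110/200 = 55%, 18+ yr 130/200 = 65%.
With weight = n_sampled/n_responded per class, the weighted class total is n_sampled:
  0–3 yr: 200 × 70 = 14,000
  4–5 yr: 220 × 50 = 11,000
  6–13 yr: 340 × 44 = 14,960
  14–17 yr: 200 × 14 = 2800
  18+ yr: 200 × 75 = 15,000
Adjusted estimate = 57,760 / 1,160 = 49.7931 → 49.8.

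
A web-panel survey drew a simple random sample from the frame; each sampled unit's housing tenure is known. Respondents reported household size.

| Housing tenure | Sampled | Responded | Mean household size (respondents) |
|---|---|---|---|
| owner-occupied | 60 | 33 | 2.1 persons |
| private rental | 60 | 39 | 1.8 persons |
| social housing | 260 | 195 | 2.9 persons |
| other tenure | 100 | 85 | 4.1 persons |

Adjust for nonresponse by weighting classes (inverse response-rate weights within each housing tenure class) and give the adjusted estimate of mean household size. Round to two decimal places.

Class response rates: owner-occupied 33/60 = 55%, private rental 39/60 = 65%, social housing 195/260 = 75%, other tenure 85/100 = 85%.
Weighting each respondent by the inverse class response rate inflates each class back to its sampled size, so the class weight is n_sampled:
  owner-occupied: 60 × 2.1 = 126
  private rental: 60 × 1.8 = 108
  social housing: 260 × 2.9 = 754
  other tenure: 100 × 4.1 = 410
Adjusted estimate = 1398 / 480 = 2.9125 → 2.91.

2.91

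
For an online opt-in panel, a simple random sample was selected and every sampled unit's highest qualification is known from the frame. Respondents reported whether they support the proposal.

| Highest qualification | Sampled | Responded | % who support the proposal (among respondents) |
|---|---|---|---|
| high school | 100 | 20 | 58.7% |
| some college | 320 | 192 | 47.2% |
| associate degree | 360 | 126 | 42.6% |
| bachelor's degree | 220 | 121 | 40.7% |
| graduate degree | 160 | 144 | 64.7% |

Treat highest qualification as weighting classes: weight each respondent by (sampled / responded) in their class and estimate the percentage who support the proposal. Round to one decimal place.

47.9%

Response rates by class: high school 20/100 = 20%, some college 192/320 = 60%, associate degree 126/360 = 35%, bachelor's degree 121/220 = 55%, graduate degree 144/160 = 90%.
Each respondent's weight = sampled/responded in their class; summing within a class gives n_sampled, so:
  high school: 100 × 58.7 = 5870
  some college: 320 × 47.2 = 15,104
  associate degree: 360 × 42.6 = 15,336
  bachelor's degree: 220 × 40.7 = 8954
  graduate degree: 160 × 64.7 = 10,352
Adjusted estimate = 55,616 / 1,160 = 47.9448 → 47.9%.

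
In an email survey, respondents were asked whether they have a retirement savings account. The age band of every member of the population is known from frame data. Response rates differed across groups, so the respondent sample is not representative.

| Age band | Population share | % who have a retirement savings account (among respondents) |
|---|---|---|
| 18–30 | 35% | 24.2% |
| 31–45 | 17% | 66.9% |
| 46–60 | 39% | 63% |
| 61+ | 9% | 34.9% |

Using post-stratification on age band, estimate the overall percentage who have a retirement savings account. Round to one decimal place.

47.6%

Post-stratification weights by population share, not respondent share:
  18–30: 0.35 × 24.2 = 8.47
  31–45: 0.17 × 66.9 = 11.373
  46–60: 0.39 × 63 = 24.57
  61+: 0.09 × 34.9 = 3.141
Post-stratified estimate = 47.554 → 47.6%.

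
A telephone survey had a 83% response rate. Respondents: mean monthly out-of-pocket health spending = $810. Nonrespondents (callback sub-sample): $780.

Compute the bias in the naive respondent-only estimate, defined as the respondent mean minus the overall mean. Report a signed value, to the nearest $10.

+$10

Nonresponse fraction = 1 − 0.83 = 0.17.
Bias = (nonresponse fraction) × (respondent mean − nonrespondent mean)
     = 0.17 × (810 − 780) = 0.17 × 30 = 5.1.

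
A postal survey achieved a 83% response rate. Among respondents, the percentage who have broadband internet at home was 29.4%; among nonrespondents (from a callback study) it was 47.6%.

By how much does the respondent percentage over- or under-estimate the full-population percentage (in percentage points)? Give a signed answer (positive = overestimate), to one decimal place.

Nonresponse fraction = 1 − 0.83 = 0.17.
Bias = (nonresponse fraction) × (respondent percentage − nonrespondent percentage)
     = 0.17 × (29.4 − 47.6) = 0.17 × -18.2 = -3.094.

-3.1 percentage points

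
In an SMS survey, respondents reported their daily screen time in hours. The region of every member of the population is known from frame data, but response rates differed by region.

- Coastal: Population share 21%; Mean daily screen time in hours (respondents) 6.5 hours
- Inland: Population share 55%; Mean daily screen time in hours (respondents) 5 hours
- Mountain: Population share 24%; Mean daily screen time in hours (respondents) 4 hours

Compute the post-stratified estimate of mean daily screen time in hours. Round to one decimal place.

Reweight to the known region distribution:
  Coastal: 0.21 × 6.5 = 1.365
  Inland: 0.55 × 5 = 2.75
  Mountain: 0.24 × 4 = 0.96
Post-stratified estimate = 5.075 → 5.1.

5.1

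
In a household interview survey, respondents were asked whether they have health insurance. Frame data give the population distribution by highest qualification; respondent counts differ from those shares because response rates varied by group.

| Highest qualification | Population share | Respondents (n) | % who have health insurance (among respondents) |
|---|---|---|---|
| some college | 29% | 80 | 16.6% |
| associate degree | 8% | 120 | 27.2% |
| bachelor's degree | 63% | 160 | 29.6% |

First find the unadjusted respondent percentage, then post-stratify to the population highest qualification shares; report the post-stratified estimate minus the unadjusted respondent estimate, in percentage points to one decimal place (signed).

-0.3 percentage points

Without adjustment, the pooled respondent share is:
  (80/360)×16.6 + (120/360)×27.2 + (160/360)×29.6 = 25.9111%
Reweighting by population highest qualification shares:
  0.29×16.6 + 0.08×27.2 + 0.63×29.6 = 25.638%
Difference = 25.638 − 25.9111 = -0.2731 pp.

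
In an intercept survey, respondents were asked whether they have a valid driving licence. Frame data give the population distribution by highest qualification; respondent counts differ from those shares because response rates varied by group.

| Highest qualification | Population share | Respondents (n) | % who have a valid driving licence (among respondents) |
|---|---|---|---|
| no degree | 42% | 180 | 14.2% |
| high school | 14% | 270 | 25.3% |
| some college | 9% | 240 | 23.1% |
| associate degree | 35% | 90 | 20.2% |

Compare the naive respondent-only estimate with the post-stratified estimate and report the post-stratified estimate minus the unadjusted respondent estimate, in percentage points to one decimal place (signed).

-2.8 percentage points

Without adjustment, the pooled respondent share is:
  (180/780)×14.2 + (270/780)×25.3 + (240/780)×23.1 + (90/780)×20.2 = 21.4731%
Post-stratified estimate weights by population shares:
  0.42×14.2 + 0.14×25.3 + 0.09×23.1 + 0.35×20.2 = 18.655%
Difference = 18.655 − 21.4731 = -2.8181 pp.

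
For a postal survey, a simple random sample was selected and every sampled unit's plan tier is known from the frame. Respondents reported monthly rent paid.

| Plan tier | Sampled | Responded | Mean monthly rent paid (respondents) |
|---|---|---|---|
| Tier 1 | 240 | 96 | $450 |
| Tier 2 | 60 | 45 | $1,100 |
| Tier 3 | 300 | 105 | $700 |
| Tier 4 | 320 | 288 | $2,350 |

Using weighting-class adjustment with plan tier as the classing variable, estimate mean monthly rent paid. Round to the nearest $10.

Class response rates: Tier 1 96/240 = 40%, Tier 2 45/60 = 75%, Tier 3 105/300 = 35%, Tier 4 288/320 = 90%.
Each respondent's weight = sampled/responded in their class; summing within a class gives n_sampled, so:
  Tier 1: 240 × 450 = 108,000
  Tier 2: 60 × 1100 = 66,000
  Tier 3: 300 × 700 = 210,000
  Tier 4: 320 × 2350 = 752,000
Adjusted estimate = 1,136,000 / 920 = 1234.78 → $1,230.

$1,230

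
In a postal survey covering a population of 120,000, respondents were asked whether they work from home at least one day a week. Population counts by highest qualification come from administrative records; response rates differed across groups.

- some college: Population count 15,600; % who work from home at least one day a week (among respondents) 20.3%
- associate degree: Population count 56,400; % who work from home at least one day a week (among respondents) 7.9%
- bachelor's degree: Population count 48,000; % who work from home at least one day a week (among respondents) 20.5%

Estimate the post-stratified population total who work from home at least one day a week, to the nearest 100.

Apply each group's respondent rate to its population count:
  some college: 15,600 × 20.3% = 3166.8
  associate degree: 56,400 × 7.9% = 4455.6
  bachelor's degree: 48,000 × 20.5% = 9840
Estimated total = 17462.4 → 17,500.

17,500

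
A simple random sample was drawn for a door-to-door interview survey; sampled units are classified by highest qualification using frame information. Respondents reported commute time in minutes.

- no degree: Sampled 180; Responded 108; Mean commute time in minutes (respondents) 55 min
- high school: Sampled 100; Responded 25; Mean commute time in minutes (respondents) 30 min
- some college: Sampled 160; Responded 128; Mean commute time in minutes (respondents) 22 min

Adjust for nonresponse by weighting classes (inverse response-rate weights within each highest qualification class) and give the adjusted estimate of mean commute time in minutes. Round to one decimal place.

37.3

Response rates by class: no degree 108/180 = 60%, high school 25/100 = 25%, some college 128/160 = 80%.
Weighting each respondent by the inverse class response rate inflates each class back to its sampled size, so the class weight is n_sampled:
  no degree: 180 × 55 = 9900
  high school: 100 × 30 = 3000
  some college: 160 × 22 = 3520
Adjusted estimate = 16,420 / 440 = 37.3182 → 37.3.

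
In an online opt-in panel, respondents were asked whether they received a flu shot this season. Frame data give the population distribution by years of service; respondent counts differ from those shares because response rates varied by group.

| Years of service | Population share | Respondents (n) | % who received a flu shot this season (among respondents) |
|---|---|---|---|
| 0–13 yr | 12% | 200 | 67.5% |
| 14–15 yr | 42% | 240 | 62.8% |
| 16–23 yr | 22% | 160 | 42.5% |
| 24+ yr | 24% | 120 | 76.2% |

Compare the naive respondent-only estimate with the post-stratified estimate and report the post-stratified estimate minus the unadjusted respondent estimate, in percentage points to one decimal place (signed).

+0.3 percentage points

Naive respondent-only estimate (weights = respondent counts):
  (200/720)×67.5 + (240/720)×62.8 + (160/720)×42.5 + (120/720)×76.2 = 61.8278%
Reweighting by population years of service shares:
  0.12×67.5 + 0.42×62.8 + 0.22×42.5 + 0.24×76.2 = 62.114%
Difference = 62.114 − 61.8278 = 0.2862 pp.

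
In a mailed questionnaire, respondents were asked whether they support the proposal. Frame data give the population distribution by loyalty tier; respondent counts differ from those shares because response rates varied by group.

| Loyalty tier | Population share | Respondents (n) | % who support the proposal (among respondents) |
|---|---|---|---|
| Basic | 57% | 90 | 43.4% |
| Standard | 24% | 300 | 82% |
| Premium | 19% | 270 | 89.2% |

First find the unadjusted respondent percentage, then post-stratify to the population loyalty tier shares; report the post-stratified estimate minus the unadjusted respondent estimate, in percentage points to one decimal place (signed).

Naive respondent-only estimate (weights = respondent counts):
  (90/660)×43.4 + (300/660)×82 + (270/660)×89.2 = 79.6818%
Post-stratified estimate weights by population shares:
  0.57×43.4 + 0.24×82 + 0.19×89.2 = 61.366%
Difference = 61.366 − 79.6818 = -18.3158 pp.

-18.3 percentage points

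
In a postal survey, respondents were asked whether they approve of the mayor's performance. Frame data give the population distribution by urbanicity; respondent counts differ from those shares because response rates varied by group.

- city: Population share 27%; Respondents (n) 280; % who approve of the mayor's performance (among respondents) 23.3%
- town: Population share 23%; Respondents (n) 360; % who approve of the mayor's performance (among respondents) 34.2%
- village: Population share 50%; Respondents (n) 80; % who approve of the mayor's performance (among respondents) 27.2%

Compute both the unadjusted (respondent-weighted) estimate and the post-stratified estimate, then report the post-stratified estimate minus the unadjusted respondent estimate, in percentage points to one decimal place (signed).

Without adjustment, the pooled respondent share is:
  (280/720)×23.3 + (360/720)×34.2 + (80/720)×27.2 = 29.1833%
Reweighting by population urbanicity shares:
  0.27×23.3 + 0.23×34.2 + 0.5×27.2 = 27.757%
Difference = 27.757 − 29.1833 = -1.4263 pp.

-1.4 percentage points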